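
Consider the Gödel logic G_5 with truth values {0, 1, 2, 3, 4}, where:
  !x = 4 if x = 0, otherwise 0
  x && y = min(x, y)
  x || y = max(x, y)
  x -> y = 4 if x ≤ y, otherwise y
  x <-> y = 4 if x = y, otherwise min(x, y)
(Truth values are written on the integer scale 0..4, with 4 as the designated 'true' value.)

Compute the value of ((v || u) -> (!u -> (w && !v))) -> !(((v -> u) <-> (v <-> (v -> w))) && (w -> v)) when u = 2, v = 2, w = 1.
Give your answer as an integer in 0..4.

0

v || u = 2 || 2 = 2
!u = !2 = 0
!v = !2 = 0
w && !v = 1 && 0 = 0
!u -> (w && !v) = 0 -> 0 = 4
(v || u) -> (!u -> (w && !v)) = 2 -> 4 = 4
v -> u = 2 -> 2 = 4
v -> w = 2 -> 1 = 1
v <-> (v -> w) = 2 <-> 1 = 1
(v -> u) <-> (v <-> (v -> w)) = 4 <-> 1 = 1
w -> v = 1 -> 2 = 4
((v -> u) <-> (v <-> (v -> w))) && (w -> v) = 1 && 4 = 1
!(((v -> u) <-> (v <-> (v -> w))) && (w -> v)) = !1 = 0
((v || u) -> (!u -> (w && !v))) -> !(((v -> u) <-> (v <-> (v -> w))) && (w -> v)) = 4 -> 0 = 0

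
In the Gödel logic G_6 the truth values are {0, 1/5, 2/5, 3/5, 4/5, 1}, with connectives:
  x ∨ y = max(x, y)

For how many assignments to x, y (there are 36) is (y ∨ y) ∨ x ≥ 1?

value 1: 11 assignments (counts)
value 4/5: 9 assignments
value 3/5: 7 assignments
value 2/5: 5 assignments
value 1/5: 3 assignments
value 0: 1 assignment
So 11 of the 36 assignments meet the threshold.

11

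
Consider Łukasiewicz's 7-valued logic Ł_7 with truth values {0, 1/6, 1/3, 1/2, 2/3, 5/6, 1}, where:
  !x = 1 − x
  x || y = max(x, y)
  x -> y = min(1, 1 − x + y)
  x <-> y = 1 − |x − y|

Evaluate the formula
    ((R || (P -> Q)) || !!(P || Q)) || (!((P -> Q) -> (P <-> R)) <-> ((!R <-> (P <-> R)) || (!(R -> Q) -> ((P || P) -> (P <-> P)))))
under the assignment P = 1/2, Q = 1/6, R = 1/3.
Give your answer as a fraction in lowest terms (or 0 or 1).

2/3

P -> Q = 1/2 -> 1/6 = 2/3
R || (P -> Q) = 1/3 || 2/3 = 2/3
P || Q = 1/2 || 1/6 = 1/2
!(P || Q) = !1/2 = 1/2
!!(P || Q) = !1/2 = 1/2
(R || (P -> Q)) || !!(P || Q) = 2/3 || 1/2 = 2/3
P -> Q = 1/2 -> 1/6 = 2/3
P <-> R = 1/2 <-> 1/3 = 5/6
(P -> Q) -> (P <-> R) = 2/3 -> 5/6 = 1
!((P -> Q) -> (P <-> R)) = !1 = 0
!R = !1/3 = 2/3
P <-> R = 1/2 <-> 1/3 = 5/6
!R <-> (P <-> R) = 2/3 <-> 5/6 = 5/6
R -> Q = 1/3 -> 1/6 = 5/6
!(R -> Q) = !5/6 = 1/6
P || P = 1/2 || 1/2 = 1/2
P <-> P = 1/2 <-> 1/2 = 1
(P || P) -> (P <-> P) = 1/2 -> 1 = 1
!(R -> Q) -> ((P || P) -> (P <-> P)) = 1/6 -> 1 = 1
(!R <-> (P <-> R)) || (!(R -> Q) -> ((P || P) -> (P <-> P))) = 5/6 || 1 = 1
!((P -> Q) -> (P <-> R)) <-> ((!R <-> (P <-> R)) || (!(R -> Q) -> ((P || P) -> (P <-> P)))) = 0 <-> 1 = 0
((R || (P -> Q)) || !!(P || Q)) || (!((P -> Q) -> (P <-> R)) <-> ((!R <-> (P <-> R)) || (!(R -> Q) -> ((P || P) -> (P <-> P))))) = 2/3 || 0 = 2/3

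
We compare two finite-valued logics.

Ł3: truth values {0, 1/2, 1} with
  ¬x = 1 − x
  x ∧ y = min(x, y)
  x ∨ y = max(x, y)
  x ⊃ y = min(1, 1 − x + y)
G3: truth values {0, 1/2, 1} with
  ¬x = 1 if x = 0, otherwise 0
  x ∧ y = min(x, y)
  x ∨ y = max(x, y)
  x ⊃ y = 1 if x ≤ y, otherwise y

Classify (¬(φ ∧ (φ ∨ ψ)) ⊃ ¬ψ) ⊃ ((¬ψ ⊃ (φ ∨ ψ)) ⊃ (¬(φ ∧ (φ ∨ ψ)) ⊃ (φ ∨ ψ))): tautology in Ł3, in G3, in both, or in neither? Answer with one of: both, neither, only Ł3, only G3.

In Ł3: every assignment gives 1 — tautology.
In G3: every assignment gives 1 — tautology.

both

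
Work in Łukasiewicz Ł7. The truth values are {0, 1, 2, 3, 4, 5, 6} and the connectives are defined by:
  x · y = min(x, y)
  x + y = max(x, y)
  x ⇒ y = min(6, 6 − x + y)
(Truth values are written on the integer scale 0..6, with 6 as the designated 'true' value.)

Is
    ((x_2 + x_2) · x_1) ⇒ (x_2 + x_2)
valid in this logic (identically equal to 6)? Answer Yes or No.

At x_1 = 4, x_2 = 5, for instance:
x_2 + x_2 = 5 + 5 = 5
(x_2 + x_2) · x_1 = 5 · 4 = 4
((x_2 + x_2) · x_1) ⇒ (x_2 + x_2) = 4 ⇒ 5 = 6
and checking the remaining 48 assignments likewise gives ≥ 6 in every case.

Yes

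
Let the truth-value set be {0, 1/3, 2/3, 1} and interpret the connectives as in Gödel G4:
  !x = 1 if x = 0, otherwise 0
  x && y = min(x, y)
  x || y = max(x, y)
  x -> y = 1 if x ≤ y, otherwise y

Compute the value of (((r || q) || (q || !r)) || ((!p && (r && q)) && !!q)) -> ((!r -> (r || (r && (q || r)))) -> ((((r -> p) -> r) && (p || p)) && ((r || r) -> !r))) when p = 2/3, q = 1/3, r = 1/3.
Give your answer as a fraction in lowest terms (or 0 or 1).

r || q = 1/3 || 1/3 = 1/3
!r = !1/3 = 0
q || !r = 1/3 || 0 = 1/3
(r || q) || (q || !r) = 1/3 || 1/3 = 1/3
!p = !2/3 = 0
r && q = 1/3 && 1/3 = 1/3
!p && (r && q) = 0 && 1/3 = 0
!q = !1/3 = 0
!!q = !0 = 1
(!p && (r && q)) && !!q = 0 && 1 = 0
((r || q) || (q || !r)) || ((!p && (r && q)) && !!q) = 1/3 || 0 = 1/3
!r = !1/3 = 0
q || r = 1/3 || 1/3 = 1/3
r && (q || r) = 1/3 && 1/3 = 1/3
r || (r && (q || r)) = 1/3 || 1/3 = 1/3
!r -> (r || (r && (q || r))) = 0 -> 1/3 = 1
r -> p = 1/3 -> 2/3 = 1
(r -> p) -> r = 1 -> 1/3 = 1/3
p || p = 2/3 || 2/3 = 2/3
((r -> p) -> r) && (p || p) = 1/3 && 2/3 = 1/3
r || r = 1/3 || 1/3 = 1/3
!r = !1/3 = 0
(r || r) -> !r = 1/3 -> 0 = 0
(((r -> p) -> r) && (p || p)) && ((r || r) -> !r) = 1/3 && 0 = 0
(!r -> (r || (r && (q || r)))) -> ((((r -> p) -> r) && (p || p)) && ((r || r) -> !r)) = 1 -> 0 = 0
(((r || q) || (q || !r)) || ((!p && (r && q)) && !!q)) -> ((!r -> (r || (r && (q || r)))) -> ((((r -> p) -> r) && (p || p)) && ((r || r) -> !r))) = 1/3 -> 0 = 0

0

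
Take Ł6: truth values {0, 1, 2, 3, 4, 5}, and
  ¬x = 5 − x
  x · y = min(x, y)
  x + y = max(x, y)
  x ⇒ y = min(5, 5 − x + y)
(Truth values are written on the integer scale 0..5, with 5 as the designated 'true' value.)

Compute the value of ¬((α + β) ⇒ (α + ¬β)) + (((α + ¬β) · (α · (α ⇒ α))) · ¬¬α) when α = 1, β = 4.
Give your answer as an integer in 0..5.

α + β = 1 + 4 = 4
¬β = ¬4 = 1
α + ¬β = 1 + 1 = 1
(α + β) ⇒ (α + ¬β) = 4 ⇒ 1 = 2
¬((α + β) ⇒ (α + ¬β)) = ¬2 = 3
¬β = ¬4 = 1
α + ¬β = 1 + 1 = 1
α ⇒ α = 1 ⇒ 1 = 5
α · (α ⇒ α) = 1 · 5 = 1
(α + ¬β) · (α · (α ⇒ α)) = 1 · 1 = 1
¬α = ¬1 = 4
¬¬α = ¬4 = 1
((α + ¬β) · (α · (α ⇒ α))) · ¬¬α = 1 · 1 = 1
¬((α + β) ⇒ (α + ¬β)) + (((α + ¬β) · (α · (α ⇒ α))) · ¬¬α) = 3 + 1 = 3

3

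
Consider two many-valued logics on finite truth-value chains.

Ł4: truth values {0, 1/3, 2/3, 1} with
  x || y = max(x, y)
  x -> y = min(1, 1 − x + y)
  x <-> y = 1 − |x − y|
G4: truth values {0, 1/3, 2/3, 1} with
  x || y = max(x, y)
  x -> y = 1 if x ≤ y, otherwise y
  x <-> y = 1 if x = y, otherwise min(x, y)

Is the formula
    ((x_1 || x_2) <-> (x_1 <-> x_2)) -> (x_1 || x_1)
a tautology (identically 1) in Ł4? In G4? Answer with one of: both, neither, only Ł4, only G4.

only G4

In Ł4: at x_1 = 0, x_2 = 1/3 the value is 1/3 — not a tautology.
In G4: every assignment gives 1 — tautology.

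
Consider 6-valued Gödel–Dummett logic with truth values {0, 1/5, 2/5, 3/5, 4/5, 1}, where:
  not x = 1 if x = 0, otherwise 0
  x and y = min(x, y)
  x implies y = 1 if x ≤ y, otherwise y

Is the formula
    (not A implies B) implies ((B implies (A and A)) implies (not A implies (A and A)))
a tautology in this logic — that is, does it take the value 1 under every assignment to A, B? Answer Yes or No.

At A = 1/5, B = 3/5, for instance:
not A = not 1/5 = 0
not A implies B = 0 implies 3/5 = 1
A and A = 1/5 and 1/5 = 1/5
B implies (A and A) = 3/5 implies 1/5 = 1/5
not A implies (A and A) = 0 implies 1/5 = 1
(B implies (A and A)) implies (not A implies (A and A)) = 1/5 implies 1 = 1
(not A implies B) implies ((B implies (A and A)) implies (not A implies (A and A))) = 1 implies 1 = 1
and checking the remaining 35 assignments likewise gives ≥ 1 in every case.

Yes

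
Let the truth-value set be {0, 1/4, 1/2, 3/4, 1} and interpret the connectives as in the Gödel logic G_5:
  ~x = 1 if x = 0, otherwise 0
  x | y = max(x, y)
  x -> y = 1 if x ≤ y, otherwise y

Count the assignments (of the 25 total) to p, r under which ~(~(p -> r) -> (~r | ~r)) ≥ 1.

0

value 0: 25 assignments
So 0 of the 25 assignments meet the threshold.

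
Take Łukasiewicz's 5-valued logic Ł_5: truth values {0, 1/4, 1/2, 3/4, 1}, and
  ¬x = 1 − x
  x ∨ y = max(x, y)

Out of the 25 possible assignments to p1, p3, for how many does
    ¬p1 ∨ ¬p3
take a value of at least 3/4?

value 1: 9 assignments (counts)
value 3/4: 7 assignments (counts)
value 1/2: 5 assignments
value 1/4: 3 assignments
value 0: 1 assignment
So 16 of the 25 assignments meet the threshold.

16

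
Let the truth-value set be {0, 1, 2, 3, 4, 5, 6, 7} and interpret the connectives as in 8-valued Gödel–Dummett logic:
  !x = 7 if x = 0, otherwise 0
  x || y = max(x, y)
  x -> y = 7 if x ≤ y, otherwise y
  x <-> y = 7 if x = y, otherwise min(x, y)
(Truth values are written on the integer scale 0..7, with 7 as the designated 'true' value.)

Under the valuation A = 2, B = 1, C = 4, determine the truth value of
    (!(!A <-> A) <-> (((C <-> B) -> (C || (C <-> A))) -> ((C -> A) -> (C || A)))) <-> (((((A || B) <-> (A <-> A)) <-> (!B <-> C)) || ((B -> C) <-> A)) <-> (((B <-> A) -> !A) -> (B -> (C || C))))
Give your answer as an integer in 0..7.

!A = !2 = 0
!A <-> A = 0 <-> 2 = 0
!(!A <-> A) = !0 = 7
C <-> B = 4 <-> 1 = 1
C <-> A = 4 <-> 2 = 2
C || (C <-> A) = 4 || 2 = 4
(C <-> B) -> (C || (C <-> A)) = 1 -> 4 = 7
C -> A = 4 -> 2 = 2
C || A = 4 || 2 = 4
(C -> A) -> (C || A) = 2 -> 4 = 7
((C <-> B) -> (C || (C <-> A))) -> ((C -> A) -> (C || A)) = 7 -> 7 = 7
!(!A <-> A) <-> (((C <-> B) -> (C || (C <-> A))) -> ((C -> A) -> (C || A))) = 7 <-> 7 = 7
A || B = 2 || 1 = 2
A <-> A = 2 <-> 2 = 7
(A || B) <-> (A <-> A) = 2 <-> 7 = 2
!B = !1 = 0
!B <-> C = 0 <-> 4 = 0
((A || B) <-> (A <-> A)) <-> (!B <-> C) = 2 <-> 0 = 0
B -> C = 1 -> 4 = 7
(B -> C) <-> A = 7 <-> 2 = 2
(((A || B) <-> (A <-> A)) <-> (!B <-> C)) || ((B -> C) <-> A) = 0 || 2 = 2
B <-> A = 1 <-> 2 = 1
!A = !2 = 0
(B <-> A) -> !A = 1 -> 0 = 0
C || C = 4 || 4 = 4
B -> (C || C) = 1 -> 4 = 7
((B <-> A) -> !A) -> (B -> (C || C)) = 0 -> 7 = 7
((((A || B) <-> (A <-> A)) <-> (!B <-> C)) || ((B -> C) <-> A)) <-> (((B <-> A) -> !A) -> (B -> (C || C))) = 2 <-> 7 = 2
(!(!A <-> A) <-> (((C <-> B) -> (C || (C <-> A))) -> ((C -> A) -> (C || A)))) <-> (((((A || B) <-> (A <-> A)) <-> (!B <-> C)) || ((B -> C) <-> A)) <-> (((B <-> A) -> !A) -> (B -> (C || C)))) = 7 <-> 2 = 2

2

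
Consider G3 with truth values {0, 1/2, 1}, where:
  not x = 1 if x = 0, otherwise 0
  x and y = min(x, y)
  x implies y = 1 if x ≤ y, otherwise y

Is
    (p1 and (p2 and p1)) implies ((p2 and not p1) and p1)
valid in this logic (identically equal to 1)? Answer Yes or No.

No

Counterexample: take p1 = 1/2, p2 = 1/2.
p2 and p1 = 1/2 and 1/2 = 1/2
p1 and (p2 and p1) = 1/2 and 1/2 = 1/2
not p1 = not 1/2 = 0
p2 and not p1 = 1/2 and 0 = 0
(p2 and not p1) and p1 = 0 and 1/2 = 0
(p1 and (p2 and p1)) implies ((p2 and not p1) and p1) = 1/2 implies 0 = 0
This gives 0 ≠ 1.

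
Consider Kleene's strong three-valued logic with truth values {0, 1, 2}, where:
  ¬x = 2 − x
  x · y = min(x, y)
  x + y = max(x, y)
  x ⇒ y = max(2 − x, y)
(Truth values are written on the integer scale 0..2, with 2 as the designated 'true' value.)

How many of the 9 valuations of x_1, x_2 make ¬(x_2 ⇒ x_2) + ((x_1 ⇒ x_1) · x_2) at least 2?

x_1 = 0, x_2 = 0 ↦ 0  <
x_1 = 0, x_2 = 1 ↦ 1  <
x_1 = 0, x_2 = 2 ↦ 2  ≥
x_1 = 1, x_2 = 0 ↦ 0  <
x_1 = 1, x_2 = 1 ↦ 1  <
x_1 = 1, x_2 = 2 ↦ 1  <
x_1 = 2, x_2 = 0 ↦ 0  <
x_1 = 2, x_2 = 1 ↦ 1  <
x_1 = 2, x_2 = 2 ↦ 2  ≥
So 2 of the 9 assignments meet the threshold.

2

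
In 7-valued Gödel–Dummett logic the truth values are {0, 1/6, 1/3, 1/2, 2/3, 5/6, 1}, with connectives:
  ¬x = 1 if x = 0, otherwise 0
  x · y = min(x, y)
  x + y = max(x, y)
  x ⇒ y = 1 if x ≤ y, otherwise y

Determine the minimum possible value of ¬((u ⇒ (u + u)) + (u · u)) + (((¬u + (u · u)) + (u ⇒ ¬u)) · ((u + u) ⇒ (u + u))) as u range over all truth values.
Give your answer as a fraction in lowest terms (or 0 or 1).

1/6

Take u = 1/6:
u + u = 1/6 + 1/6 = 1/6
u ⇒ (u + u) = 1/6 ⇒ 1/6 = 1
u · u = 1/6 · 1/6 = 1/6
(u ⇒ (u + u)) + (u · u) = 1 + 1/6 = 1
¬((u ⇒ (u + u)) + (u · u)) = ¬1 = 0
¬u = ¬1/6 = 0
u · u = 1/6 · 1/6 = 1/6
¬u + (u · u) = 0 + 1/6 = 1/6
¬u = ¬1/6 = 0
u ⇒ ¬u = 1/6 ⇒ 0 = 0
(¬u + (u · u)) + (u ⇒ ¬u) = 1/6 + 0 = 1/6
u + u = 1/6 + 1/6 = 1/6
u + u = 1/6 + 1/6 = 1/6
(u + u) ⇒ (u + u) = 1/6 ⇒ 1/6 = 1
((¬u + (u · u)) + (u ⇒ ¬u)) · ((u + u) ⇒ (u + u)) = 1/6 · 1 = 1/6
¬((u ⇒ (u + u)) + (u · u)) + (((¬u + (u · u)) + (u ⇒ ¬u)) · ((u + u) ⇒ (u + u))) = 0 + 1/6 = 1/6
No assignment yields a value below 1/6, so this is the minimum.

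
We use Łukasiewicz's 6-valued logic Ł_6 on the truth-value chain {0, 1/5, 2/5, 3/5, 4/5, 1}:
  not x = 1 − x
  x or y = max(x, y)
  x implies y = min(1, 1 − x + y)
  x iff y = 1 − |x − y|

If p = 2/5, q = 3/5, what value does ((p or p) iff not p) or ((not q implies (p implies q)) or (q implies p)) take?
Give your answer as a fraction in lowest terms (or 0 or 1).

1

p or p = 2/5 or 2/5 = 2/5
not p = not 2/5 = 3/5
(p or p) iff not p = 2/5 iff 3/5 = 4/5
not q = not 3/5 = 2/5
p implies q = 2/5 implies 3/5 = 1
not q implies (p implies q) = 2/5 implies 1 = 1
q implies p = 3/5 implies 2/5 = 4/5
(not q implies (p implies q)) or (q implies p) = 1 or 4/5 = 1
((p or p) iff not p) or ((not q implies (p implies q)) or (q implies p)) = 4/5 or 1 = 1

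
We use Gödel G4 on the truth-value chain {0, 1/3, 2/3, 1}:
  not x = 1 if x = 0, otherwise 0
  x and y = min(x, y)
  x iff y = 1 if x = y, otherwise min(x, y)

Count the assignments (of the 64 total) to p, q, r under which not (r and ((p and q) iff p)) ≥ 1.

25

value 1: 25 assignments (counts)
value 0: 39 assignments
So 25 of the 64 assignments meet the threshold.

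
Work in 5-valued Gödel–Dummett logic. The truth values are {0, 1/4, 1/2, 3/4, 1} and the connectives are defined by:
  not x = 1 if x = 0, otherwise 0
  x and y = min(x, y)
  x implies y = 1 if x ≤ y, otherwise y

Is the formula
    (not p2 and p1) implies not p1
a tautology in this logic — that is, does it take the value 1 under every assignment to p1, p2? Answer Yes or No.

No

Counterexample: take p1 = 1/4, p2 = 0.
not p2 = not 0 = 1
not p2 and p1 = 1 and 1/4 = 1/4
not p1 = not 1/4 = 0
(not p2 and p1) implies not p1 = 1/4 implies 0 = 0
This gives 0 ≠ 1.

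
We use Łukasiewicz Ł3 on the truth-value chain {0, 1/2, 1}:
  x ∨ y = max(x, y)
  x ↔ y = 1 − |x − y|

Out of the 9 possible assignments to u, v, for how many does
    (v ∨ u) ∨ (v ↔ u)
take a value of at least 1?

7

u = 0, v = 0 ↦ 1  ≥
u = 0, v = 1/2 ↦ 1/2  <
u = 0, v = 1 ↦ 1  ≥
u = 1/2, v = 0 ↦ 1/2  <
u = 1/2, v = 1/2 ↦ 1  ≥
u = 1/2, v = 1 ↦ 1  ≥
u = 1, v = 0 ↦ 1  ≥
u = 1, v = 1/2 ↦ 1  ≥
u = 1, v = 1 ↦ 1  ≥
So 7 of the 9 assignments meet the threshold.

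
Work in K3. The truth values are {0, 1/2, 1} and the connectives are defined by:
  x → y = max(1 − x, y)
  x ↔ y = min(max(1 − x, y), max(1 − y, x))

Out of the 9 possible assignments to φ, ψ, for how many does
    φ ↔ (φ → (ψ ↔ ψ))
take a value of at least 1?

φ = 0, ψ = 0 ↦ 0  <
φ = 0, ψ = 1/2 ↦ 0  <
φ = 0, ψ = 1 ↦ 0  <
φ = 1/2, ψ = 0 ↦ 1/2  <
φ = 1/2, ψ = 1/2 ↦ 1/2  <
φ = 1/2, ψ = 1 ↦ 1/2  <
φ = 1, ψ = 0 ↦ 1  ≥
φ = 1, ψ = 1/2 ↦ 1/2  <
φ = 1, ψ = 1 ↦ 1  ≥
So 2 of the 9 assignments meet the threshold.

2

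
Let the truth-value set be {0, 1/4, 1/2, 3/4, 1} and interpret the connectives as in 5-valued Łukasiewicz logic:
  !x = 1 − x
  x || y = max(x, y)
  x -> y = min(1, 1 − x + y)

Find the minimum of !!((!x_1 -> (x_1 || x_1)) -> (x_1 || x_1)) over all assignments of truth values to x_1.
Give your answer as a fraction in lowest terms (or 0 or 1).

1/2

Take x_1 = 1/2:
!x_1 = !1/2 = 1/2
x_1 || x_1 = 1/2 || 1/2 = 1/2
!x_1 -> (x_1 || x_1) = 1/2 -> 1/2 = 1
x_1 || x_1 = 1/2 || 1/2 = 1/2
(!x_1 -> (x_1 || x_1)) -> (x_1 || x_1) = 1 -> 1/2 = 1/2
!((!x_1 -> (x_1 || x_1)) -> (x_1 || x_1)) = !1/2 = 1/2
!!((!x_1 -> (x_1 || x_1)) -> (x_1 || x_1)) = !1/2 = 1/2
No assignment yields a value below 1/2, so this is the minimum.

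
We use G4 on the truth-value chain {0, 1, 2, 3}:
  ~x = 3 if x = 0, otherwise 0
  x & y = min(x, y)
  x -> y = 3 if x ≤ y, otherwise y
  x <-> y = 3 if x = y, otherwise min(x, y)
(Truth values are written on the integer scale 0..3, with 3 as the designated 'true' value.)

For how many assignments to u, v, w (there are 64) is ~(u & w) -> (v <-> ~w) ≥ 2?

47

value 3: 43 assignments (counts)
value 2: 4 assignments (counts)
value 1: 4 assignments
value 0: 13 assignments
So 47 of the 64 assignments meet the threshold.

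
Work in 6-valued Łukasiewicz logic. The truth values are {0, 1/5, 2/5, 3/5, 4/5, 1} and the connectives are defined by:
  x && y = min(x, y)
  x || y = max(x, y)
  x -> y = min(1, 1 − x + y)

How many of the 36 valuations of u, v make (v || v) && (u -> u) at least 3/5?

value 1: 6 assignments (counts)
value 4/5: 6 assignments (counts)
value 3/5: 6 assignments (counts)
value 2/5: 6 assignments
value 1/5: 6 assignments
value 0: 6 assignments
So 18 of the 36 assignments meet the threshold.

18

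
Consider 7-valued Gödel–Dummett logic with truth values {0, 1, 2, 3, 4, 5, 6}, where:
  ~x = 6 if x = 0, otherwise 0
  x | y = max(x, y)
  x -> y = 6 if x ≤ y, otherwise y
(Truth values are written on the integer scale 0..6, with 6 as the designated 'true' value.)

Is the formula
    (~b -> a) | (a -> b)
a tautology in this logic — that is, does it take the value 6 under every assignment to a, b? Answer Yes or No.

No

Counterexample: take a = 1, b = 0.
~b = ~0 = 6
~b -> a = 6 -> 1 = 1
a -> b = 1 -> 0 = 0
(~b -> a) | (a -> b) = 1 | 0 = 1
This gives 1 ≠ 6.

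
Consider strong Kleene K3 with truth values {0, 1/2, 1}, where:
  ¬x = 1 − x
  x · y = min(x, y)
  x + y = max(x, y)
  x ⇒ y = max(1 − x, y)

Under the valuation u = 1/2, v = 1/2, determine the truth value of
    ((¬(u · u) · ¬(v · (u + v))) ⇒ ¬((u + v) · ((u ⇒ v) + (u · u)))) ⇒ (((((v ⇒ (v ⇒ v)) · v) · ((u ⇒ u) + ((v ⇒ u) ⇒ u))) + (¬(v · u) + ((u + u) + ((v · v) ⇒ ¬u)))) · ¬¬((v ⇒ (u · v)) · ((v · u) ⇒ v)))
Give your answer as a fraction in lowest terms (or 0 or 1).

u · u = 1/2 · 1/2 = 1/2
¬(u · u) = ¬1/2 = 1/2
u + v = 1/2 + 1/2 = 1/2
v · (u + v) = 1/2 · 1/2 = 1/2
¬(v · (u + v)) = ¬1/2 = 1/2
¬(u · u) · ¬(v · (u + v)) = 1/2 · 1/2 = 1/2
u + v = 1/2 + 1/2 = 1/2
u ⇒ v = 1/2 ⇒ 1/2 = 1/2
u · u = 1/2 · 1/2 = 1/2
(u ⇒ v) + (u · u) = 1/2 + 1/2 = 1/2
(u + v) · ((u ⇒ v) + (u · u)) = 1/2 · 1/2 = 1/2
¬((u + v) · ((u ⇒ v) + (u · u))) = ¬1/2 = 1/2
(¬(u · u) · ¬(v · (u + v))) ⇒ ¬((u + v) · ((u ⇒ v) + (u · u))) = 1/2 ⇒ 1/2 = 1/2
v ⇒ v = 1/2 ⇒ 1/2 = 1/2
v ⇒ (v ⇒ v) = 1/2 ⇒ 1/2 = 1/2
(v ⇒ (v ⇒ v)) · v = 1/2 · 1/2 = 1/2
u ⇒ u = 1/2 ⇒ 1/2 = 1/2
v ⇒ u = 1/2 ⇒ 1/2 = 1/2
(v ⇒ u) ⇒ u = 1/2 ⇒ 1/2 = 1/2
(u ⇒ u) + ((v ⇒ u) ⇒ u) = 1/2 + 1/2 = 1/2
((v ⇒ (v ⇒ v)) · v) · ((u ⇒ u) + ((v ⇒ u) ⇒ u)) = 1/2 · 1/2 = 1/2
v · u = 1/2 · 1/2 = 1/2
¬(v · u) = ¬1/2 = 1/2
u + u = 1/2 + 1/2 = 1/2
v · v = 1/2 · 1/2 = 1/2
¬u = ¬1/2 = 1/2
(v · v) ⇒ ¬u = 1/2 ⇒ 1/2 = 1/2
(u + u) + ((v · v) ⇒ ¬u) = 1/2 + 1/2 = 1/2
¬(v · u) + ((u + u) + ((v · v) ⇒ ¬u)) = 1/2 + 1/2 = 1/2
(((v ⇒ (v ⇒ v)) · v) · ((u ⇒ u) + ((v ⇒ u) ⇒ u))) + (¬(v · u) + ((u + u) + ((v · v) ⇒ ¬u))) = 1/2 + 1/2 = 1/2
u · v = 1/2 · 1/2 = 1/2
v ⇒ (u · v) = 1/2 ⇒ 1/2 = 1/2
v · u = 1/2 · 1/2 = 1/2
(v · u) ⇒ v = 1/2 ⇒ 1/2 = 1/2
(v ⇒ (u · v)) · ((v · u) ⇒ v) = 1/2 · 1/2 = 1/2
¬((v ⇒ (u · v)) · ((v · u) ⇒ v)) = ¬1/2 = 1/2
¬¬((v ⇒ (u · v)) · ((v · u) ⇒ v)) = ¬1/2 = 1/2
((((v ⇒ (v ⇒ v)) · v) · ((u ⇒ u) + ((v ⇒ u) ⇒ u))) + (¬(v · u) + ((u + u) + ((v · v) ⇒ ¬u)))) · ¬¬((v ⇒ (u · v)) · ((v · u) ⇒ v)) = 1/2 · 1/2 = 1/2
((¬(u · u) · ¬(v · (u + v))) ⇒ ¬((u + v) · ((u ⇒ v) + (u · u)))) ⇒ (((((v ⇒ (v ⇒ v)) · v) · ((u ⇒ u) + ((v ⇒ u) ⇒ u))) + (¬(v · u) + ((u + u) + ((v · v) ⇒ ¬u)))) · ¬¬((v ⇒ (u · v)) · ((v · u) ⇒ v))) = 1/2 ⇒ 1/2 = 1/2

1/2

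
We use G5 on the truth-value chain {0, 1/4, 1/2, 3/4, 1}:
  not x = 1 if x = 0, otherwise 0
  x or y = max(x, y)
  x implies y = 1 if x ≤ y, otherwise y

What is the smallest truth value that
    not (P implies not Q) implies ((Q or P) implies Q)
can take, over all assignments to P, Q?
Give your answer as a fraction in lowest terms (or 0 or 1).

1/4

Take P = 1/2, Q = 1/4:
not Q = not 1/4 = 0
P implies not Q = 1/2 implies 0 = 0
not (P implies not Q) = not 0 = 1
Q or P = 1/4 or 1/2 = 1/2
(Q or P) implies Q = 1/2 implies 1/4 = 1/4
not (P implies not Q) implies ((Q or P) implies Q) = 1 implies 1/4 = 1/4
No assignment yields a value below 1/4, so this is the minimum.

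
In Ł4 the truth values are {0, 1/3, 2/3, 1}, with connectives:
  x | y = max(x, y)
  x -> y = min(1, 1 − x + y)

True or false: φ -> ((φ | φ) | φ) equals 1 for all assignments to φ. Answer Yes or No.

Yes

φ = 0 ↦ 1
φ = 1/3 ↦ 1
φ = 2/3 ↦ 1
φ = 1 ↦ 1
Every assignment gives a value ≥ 1.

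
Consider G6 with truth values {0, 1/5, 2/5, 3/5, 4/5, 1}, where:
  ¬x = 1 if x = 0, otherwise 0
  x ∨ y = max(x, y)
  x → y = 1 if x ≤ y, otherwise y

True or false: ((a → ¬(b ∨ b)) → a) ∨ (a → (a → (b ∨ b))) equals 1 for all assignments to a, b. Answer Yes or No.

No

Counterexample: take a = 1/5, b = 0.
b ∨ b = 0 ∨ 0 = 0
¬(b ∨ b) = ¬0 = 1
a → ¬(b ∨ b) = 1/5 → 1 = 1
(a → ¬(b ∨ b)) → a = 1 → 1/5 = 1/5
b ∨ b = 0 ∨ 0 = 0
a → (b ∨ b) = 1/5 → 0 = 0
a → (a → (b ∨ b)) = 1/5 → 0 = 0
((a → ¬(b ∨ b)) → a) ∨ (a → (a → (b ∨ b))) = 1/5 ∨ 0 = 1/5
This gives 1/5 ≠ 1.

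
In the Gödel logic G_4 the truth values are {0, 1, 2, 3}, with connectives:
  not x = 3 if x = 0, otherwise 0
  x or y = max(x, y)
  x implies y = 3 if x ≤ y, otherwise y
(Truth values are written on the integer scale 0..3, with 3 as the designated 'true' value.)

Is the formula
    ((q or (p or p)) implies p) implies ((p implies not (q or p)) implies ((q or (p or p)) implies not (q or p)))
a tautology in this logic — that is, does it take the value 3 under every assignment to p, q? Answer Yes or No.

p = 0, q = 0 ↦ 3
p = 0, q = 1 ↦ 3
p = 0, q = 2 ↦ 3
p = 0, q = 3 ↦ 3
p = 1, q = 0 ↦ 3
p = 1, q = 1 ↦ 3
p = 1, q = 2 ↦ 3
p = 1, q = 3 ↦ 3
p = 2, q = 0 ↦ 3
p = 2, q = 1 ↦ 3
p = 2, q = 2 ↦ 3
p = 2, q = 3 ↦ 3
p = 3, q = 0 ↦ 3
p = 3, q = 1 ↦ 3
p = 3, q = 2 ↦ 3
p = 3, q = 3 ↦ 3
Every assignment gives a value ≥ 3.

Yes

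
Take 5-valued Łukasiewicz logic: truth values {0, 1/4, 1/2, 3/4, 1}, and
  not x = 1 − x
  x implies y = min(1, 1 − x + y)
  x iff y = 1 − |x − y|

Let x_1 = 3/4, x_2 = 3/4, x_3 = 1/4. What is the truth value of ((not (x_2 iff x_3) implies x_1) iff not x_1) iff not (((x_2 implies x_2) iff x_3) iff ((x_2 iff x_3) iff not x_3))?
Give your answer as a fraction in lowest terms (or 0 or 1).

3/4

x_2 iff x_3 = 3/4 iff 1/4 = 1/2
not (x_2 iff x_3) = not 1/2 = 1/2
not (x_2 iff x_3) implies x_1 = 1/2 implies 3/4 = 1
not x_1 = not 3/4 = 1/4
(not (x_2 iff x_3) implies x_1) iff not x_1 = 1 iff 1/4 = 1/4
x_2 implies x_2 = 3/4 implies 3/4 = 1
(x_2 implies x_2) iff x_3 = 1 iff 1/4 = 1/4
x_2 iff x_3 = 3/4 iff 1/4 = 1/2
not x_3 = not 1/4 = 3/4
(x_2 iff x_3) iff not x_3 = 1/2 iff 3/4 = 3/4
((x_2 implies x_2) iff x_3) iff ((x_2 iff x_3) iff not x_3) = 1/4 iff 3/4 = 1/2
not (((x_2 implies x_2) iff x_3) iff ((x_2 iff x_3) iff not x_3)) = not 1/2 = 1/2
((not (x_2 iff x_3) implies x_1) iff not x_1) iff not (((x_2 implies x_2) iff x_3) iff ((x_2 iff x_3) iff not x_3)) = 1/4 iff 1/2 = 3/4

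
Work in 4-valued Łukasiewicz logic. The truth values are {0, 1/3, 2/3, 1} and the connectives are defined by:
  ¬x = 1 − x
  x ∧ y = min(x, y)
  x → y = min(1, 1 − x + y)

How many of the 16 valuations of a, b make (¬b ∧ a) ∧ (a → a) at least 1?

a = 0, b = 0 ↦ 0  <
a = 0, b = 1/3 ↦ 0  <
a = 0, b = 2/3 ↦ 0  <
a = 0, b = 1 ↦ 0  <
a = 1/3, b = 0 ↦ 1/3  <
a = 1/3, b = 1/3 ↦ 1/3  <
a = 1/3, b = 2/3 ↦ 1/3  <
a = 1/3, b = 1 ↦ 0  <
a = 2/3, b = 0 ↦ 2/3  <
a = 2/3, b = 1/3 ↦ 2/3  <
a = 2/3, b = 2/3 ↦ 1/3  <
a = 2/3, b = 1 ↦ 0  <
a = 1, b = 0 ↦ 1  ≥
a = 1, b = 1/3 ↦ 2/3  <
a = 1, b = 2/3 ↦ 1/3  <
a = 1, b = 1 ↦ 0  <
So 1 of the 16 assignments meets the threshold.

1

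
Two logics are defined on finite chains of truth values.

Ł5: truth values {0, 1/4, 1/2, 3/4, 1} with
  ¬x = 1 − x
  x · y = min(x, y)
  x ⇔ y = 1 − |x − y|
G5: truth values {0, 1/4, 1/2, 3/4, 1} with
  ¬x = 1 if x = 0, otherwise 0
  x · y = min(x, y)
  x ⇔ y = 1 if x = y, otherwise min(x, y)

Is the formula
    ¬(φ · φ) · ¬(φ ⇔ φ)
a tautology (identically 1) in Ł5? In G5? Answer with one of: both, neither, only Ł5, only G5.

In Ł5: at φ = 0 the value is 0 — not a tautology.
In G5: at φ = 0 the value is 0 — not a tautology.

neither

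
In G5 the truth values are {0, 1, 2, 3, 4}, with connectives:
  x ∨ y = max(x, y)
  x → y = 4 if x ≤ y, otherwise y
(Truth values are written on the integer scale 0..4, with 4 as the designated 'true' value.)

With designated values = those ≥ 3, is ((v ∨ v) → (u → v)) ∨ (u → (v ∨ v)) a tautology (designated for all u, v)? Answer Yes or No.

At u = 1, v = 2, for instance:
v ∨ v = 2 ∨ 2 = 2
u → v = 1 → 2 = 4
(v ∨ v) → (u → v) = 2 → 4 = 4
v ∨ v = 2 ∨ 2 = 2
u → (v ∨ v) = 1 → 2 = 4
((v ∨ v) → (u → v)) ∨ (u → (v ∨ v)) = 4 ∨ 4 = 4
and checking the remaining 24 assignments likewise gives ≥ 3 in every case.

Yes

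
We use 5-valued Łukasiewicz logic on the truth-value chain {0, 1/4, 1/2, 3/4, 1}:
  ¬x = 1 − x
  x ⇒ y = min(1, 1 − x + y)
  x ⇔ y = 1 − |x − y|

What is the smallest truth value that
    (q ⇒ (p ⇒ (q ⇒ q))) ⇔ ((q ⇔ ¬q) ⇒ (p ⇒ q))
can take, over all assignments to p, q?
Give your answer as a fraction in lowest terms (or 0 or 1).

Take p = 1, q = 1/2:
q ⇒ q = 1/2 ⇒ 1/2 = 1
p ⇒ (q ⇒ q) = 1 ⇒ 1 = 1
q ⇒ (p ⇒ (q ⇒ q)) = 1/2 ⇒ 1 = 1
¬q = ¬1/2 = 1/2
q ⇔ ¬q = 1/2 ⇔ 1/2 = 1
p ⇒ q = 1 ⇒ 1/2 = 1/2
(q ⇔ ¬q) ⇒ (p ⇒ q) = 1 ⇒ 1/2 = 1/2
(q ⇒ (p ⇒ (q ⇒ q))) ⇔ ((q ⇔ ¬q) ⇒ (p ⇒ q)) = 1 ⇔ 1/2 = 1/2
No assignment yields a value below 1/2, so this is the minimum.

1/2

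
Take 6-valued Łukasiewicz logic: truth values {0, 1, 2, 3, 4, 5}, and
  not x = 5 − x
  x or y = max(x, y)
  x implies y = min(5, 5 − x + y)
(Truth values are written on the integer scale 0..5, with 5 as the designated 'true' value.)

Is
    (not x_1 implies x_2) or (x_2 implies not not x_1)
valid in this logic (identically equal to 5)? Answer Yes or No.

Counterexample: take x_1 = 0, x_2 = 1.
not x_1 = not 0 = 5
not x_1 implies x_2 = 5 implies 1 = 1
not x_1 = not 0 = 5
not not x_1 = not 5 = 0
x_2 implies not not x_1 = 1 implies 0 = 4
(not x_1 implies x_2) or (x_2 implies not not x_1) = 1 or 4 = 4
This gives 4 ≠ 5.

No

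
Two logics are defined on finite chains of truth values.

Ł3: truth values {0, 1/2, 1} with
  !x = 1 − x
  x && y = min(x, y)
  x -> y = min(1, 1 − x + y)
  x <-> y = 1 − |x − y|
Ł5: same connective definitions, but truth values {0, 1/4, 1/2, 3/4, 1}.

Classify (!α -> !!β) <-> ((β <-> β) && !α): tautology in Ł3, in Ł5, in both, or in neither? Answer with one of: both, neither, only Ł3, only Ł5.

In Ł3: at α = 0, β = 0 the value is 0 — not a tautology.
In Ł5: at α = 0, β = 0 the value is 0 — not a tautology.

neither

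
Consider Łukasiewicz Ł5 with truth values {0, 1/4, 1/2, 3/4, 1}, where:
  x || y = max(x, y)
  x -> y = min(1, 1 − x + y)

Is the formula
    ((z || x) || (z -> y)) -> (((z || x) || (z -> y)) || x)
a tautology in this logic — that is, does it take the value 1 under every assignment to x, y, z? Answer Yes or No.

At x = 3/4, y = 1, z = 1, for instance:
z || x = 1 || 3/4 = 1
z -> y = 1 -> 1 = 1
(z || x) || (z -> y) = 1 || 1 = 1
((z || x) || (z -> y)) || x = 1 || 3/4 = 1
((z || x) || (z -> y)) -> (((z || x) || (z -> y)) || x) = 1 -> 1 = 1
and checking the remaining 124 assignments likewise gives ≥ 1 in every case.

Yes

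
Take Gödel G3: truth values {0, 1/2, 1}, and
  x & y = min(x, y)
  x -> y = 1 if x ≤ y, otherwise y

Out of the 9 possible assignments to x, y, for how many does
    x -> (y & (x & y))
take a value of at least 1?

x = 0, y = 0 ↦ 1  ≥
x = 0, y = 1/2 ↦ 1  ≥
x = 0, y = 1 ↦ 1  ≥
x = 1/2, y = 0 ↦ 0  <
x = 1/2, y = 1/2 ↦ 1  ≥
x = 1/2, y = 1 ↦ 1  ≥
x = 1, y = 0 ↦ 0  <
x = 1, y = 1/2 ↦ 1/2  <
x = 1, y = 1 ↦ 1  ≥
So 6 of the 9 assignments meet the threshold.

6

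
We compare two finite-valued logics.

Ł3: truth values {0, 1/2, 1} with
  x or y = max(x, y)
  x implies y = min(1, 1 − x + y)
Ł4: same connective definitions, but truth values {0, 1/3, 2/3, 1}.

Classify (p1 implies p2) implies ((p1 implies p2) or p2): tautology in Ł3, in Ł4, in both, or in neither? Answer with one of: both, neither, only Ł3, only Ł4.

In Ł3: every assignment gives 1 — tautology.
In Ł4: every assignment gives 1 — tautology.

both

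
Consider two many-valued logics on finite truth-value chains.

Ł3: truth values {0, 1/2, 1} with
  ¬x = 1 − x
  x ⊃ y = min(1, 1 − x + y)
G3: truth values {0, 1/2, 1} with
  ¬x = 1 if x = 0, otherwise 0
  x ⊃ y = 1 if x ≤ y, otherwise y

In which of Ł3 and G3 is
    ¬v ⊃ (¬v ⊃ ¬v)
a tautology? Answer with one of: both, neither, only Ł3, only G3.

In Ł3: every assignment gives 1 — tautology.
In G3: every assignment gives 1 — tautology.

both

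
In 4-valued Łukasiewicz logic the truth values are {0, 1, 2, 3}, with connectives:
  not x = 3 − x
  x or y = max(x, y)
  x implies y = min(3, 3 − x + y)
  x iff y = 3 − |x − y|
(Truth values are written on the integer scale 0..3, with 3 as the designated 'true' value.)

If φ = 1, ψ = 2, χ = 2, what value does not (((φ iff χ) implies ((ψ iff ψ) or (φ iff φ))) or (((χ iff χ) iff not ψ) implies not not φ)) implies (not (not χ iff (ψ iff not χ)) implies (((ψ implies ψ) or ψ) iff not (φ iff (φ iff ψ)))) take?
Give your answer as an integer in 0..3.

φ iff χ = 1 iff 2 = 2
ψ iff ψ = 2 iff 2 = 3
φ iff φ = 1 iff 1 = 3
(ψ iff ψ) or (φ iff φ) = 3 or 3 = 3
(φ iff χ) implies ((ψ iff ψ) or (φ iff φ)) = 2 implies 3 = 3
χ iff χ = 2 iff 2 = 3
not ψ = not 2 = 1
(χ iff χ) iff not ψ = 3 iff 1 = 1
not φ = not 1 = 2
not not φ = not 2 = 1
((χ iff χ) iff not ψ) implies not not φ = 1 implies 1 = 3
((φ iff χ) implies ((ψ iff ψ) or (φ iff φ))) or (((χ iff χ) iff not ψ) implies not not φ) = 3 or 3 = 3
not (((φ iff χ) implies ((ψ iff ψ) or (φ iff φ))) or (((χ iff χ) iff not ψ) implies not not φ)) = not 3 = 0
not χ = not 2 = 1
not χ = not 2 = 1
ψ iff not χ = 2 iff 1 = 2
not χ iff (ψ iff not χ) = 1 iff 2 = 2
not (not χ iff (ψ iff not χ)) = not 2 = 1
ψ implies ψ = 2 implies 2 = 3
(ψ implies ψ) or ψ = 3 or 2 = 3
φ iff ψ = 1 iff 2 = 2
φ iff (φ iff ψ) = 1 iff 2 = 2
not (φ iff (φ iff ψ)) = not 2 = 1
((ψ implies ψ) or ψ) iff not (φ iff (φ iff ψ)) = 3 iff 1 = 1
not (not χ iff (ψ iff not χ)) implies (((ψ implies ψ) or ψ) iff not (φ iff (φ iff ψ))) = 1 implies 1 = 3
not (((φ iff χ) implies ((ψ iff ψ) or (φ iff φ))) or (((χ iff χ) iff not ψ) implies not not φ)) implies (not (not χ iff (ψ iff not χ)) implies (((ψ implies ψ) or ψ) iff not (φ iff (φ iff ψ)))) = 0 implies 3 = 3

3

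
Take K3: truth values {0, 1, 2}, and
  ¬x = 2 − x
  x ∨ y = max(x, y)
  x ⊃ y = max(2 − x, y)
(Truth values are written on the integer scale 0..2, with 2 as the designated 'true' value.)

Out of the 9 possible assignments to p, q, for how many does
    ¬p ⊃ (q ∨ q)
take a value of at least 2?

p = 0, q = 0 ↦ 0  <
p = 0, q = 1 ↦ 1  <
p = 0, q = 2 ↦ 2  ≥
p = 1, q = 0 ↦ 1  <
p = 1, q = 1 ↦ 1  <
p = 1, q = 2 ↦ 2  ≥
p = 2, q = 0 ↦ 2  ≥
p = 2, q = 1 ↦ 2  ≥
p = 2, q = 2 ↦ 2  ≥
So 5 of the 9 assignments meet the threshold.

5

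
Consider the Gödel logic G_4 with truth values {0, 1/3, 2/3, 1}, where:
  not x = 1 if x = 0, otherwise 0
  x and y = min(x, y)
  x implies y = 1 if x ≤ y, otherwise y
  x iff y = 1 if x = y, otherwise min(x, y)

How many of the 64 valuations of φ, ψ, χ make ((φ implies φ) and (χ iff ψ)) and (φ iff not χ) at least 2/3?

7

value 1: 4 assignments (counts)
value 2/3: 3 assignments (counts)
value 1/3: 5 assignments
value 0: 52 assignments
So 7 of the 64 assignments meet the threshold.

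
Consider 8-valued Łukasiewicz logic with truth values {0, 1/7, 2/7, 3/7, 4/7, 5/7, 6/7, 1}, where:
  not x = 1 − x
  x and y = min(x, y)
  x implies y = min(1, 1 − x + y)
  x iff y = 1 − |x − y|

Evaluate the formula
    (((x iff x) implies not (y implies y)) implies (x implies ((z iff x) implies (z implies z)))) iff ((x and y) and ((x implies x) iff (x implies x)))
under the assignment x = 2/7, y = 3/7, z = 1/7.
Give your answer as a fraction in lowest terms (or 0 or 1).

x iff x = 2/7 iff 2/7 = 1
y implies y = 3/7 implies 3/7 = 1
not (y implies y) = not 1 = 0
(x iff x) implies not (y implies y) = 1 implies 0 = 0
z iff x = 1/7 iff 2/7 = 6/7
z implies z = 1/7 implies 1/7 = 1
(z iff x) implies (z implies z) = 6/7 implies 1 = 1
x implies ((z iff x) implies (z implies z)) = 2/7 implies 1 = 1
((x iff x) implies not (y implies y)) implies (x implies ((z iff x) implies (z implies z))) = 0 implies 1 = 1
x and y = 2/7 and 3/7 = 2/7
x implies x = 2/7 implies 2/7 = 1
x implies x = 2/7 implies 2/7 = 1
(x implies x) iff (x implies x) = 1 iff 1 = 1
(x and y) and ((x implies x) iff (x implies x)) = 2/7 and 1 = 2/7
(((x iff x) implies not (y implies y)) implies (x implies ((z iff x) implies (z implies z)))) iff ((x and y) and ((x implies x) iff (x implies x))) = 1 iff 2/7 = 2/7

2/7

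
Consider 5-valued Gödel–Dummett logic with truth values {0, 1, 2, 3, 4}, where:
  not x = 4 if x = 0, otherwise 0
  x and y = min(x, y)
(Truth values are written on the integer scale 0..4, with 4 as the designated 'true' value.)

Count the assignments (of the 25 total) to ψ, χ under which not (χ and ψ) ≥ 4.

value 4: 9 assignments (counts)
value 0: 16 assignments
So 9 of the 25 assignments meet the threshold.

9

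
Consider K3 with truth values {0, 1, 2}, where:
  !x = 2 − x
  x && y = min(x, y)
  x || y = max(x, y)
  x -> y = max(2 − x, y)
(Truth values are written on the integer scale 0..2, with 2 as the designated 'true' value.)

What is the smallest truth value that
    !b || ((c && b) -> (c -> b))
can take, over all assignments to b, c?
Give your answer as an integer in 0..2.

Take b = 1, c = 1:
!b = !1 = 1
c && b = 1 && 1 = 1
c -> b = 1 -> 1 = 1
(c && b) -> (c -> b) = 1 -> 1 = 1
!b || ((c && b) -> (c -> b)) = 1 || 1 = 1
No assignment yields a value below 1, so this is the minimum.

1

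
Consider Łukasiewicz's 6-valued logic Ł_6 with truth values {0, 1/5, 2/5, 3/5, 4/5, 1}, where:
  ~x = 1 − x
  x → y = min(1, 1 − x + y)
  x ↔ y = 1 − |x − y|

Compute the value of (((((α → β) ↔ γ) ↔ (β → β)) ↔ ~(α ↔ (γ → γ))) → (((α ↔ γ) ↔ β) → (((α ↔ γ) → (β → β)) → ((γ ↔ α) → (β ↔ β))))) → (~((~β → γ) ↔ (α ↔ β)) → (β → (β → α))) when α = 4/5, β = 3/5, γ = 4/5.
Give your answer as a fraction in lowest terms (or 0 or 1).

1

α → β = 4/5 → 3/5 = 4/5
(α → β) ↔ γ = 4/5 ↔ 4/5 = 1
β → β = 3/5 → 3/5 = 1
((α → β) ↔ γ) ↔ (β → β) = 1 ↔ 1 = 1
γ → γ = 4/5 → 4/5 = 1
α ↔ (γ → γ) = 4/5 ↔ 1 = 4/5
~(α ↔ (γ → γ)) = ~4/5 = 1/5
(((α → β) ↔ γ) ↔ (β → β)) ↔ ~(α ↔ (γ → γ)) = 1 ↔ 1/5 = 1/5
α ↔ γ = 4/5 ↔ 4/5 = 1
(α ↔ γ) ↔ β = 1 ↔ 3/5 = 3/5
α ↔ γ = 4/5 ↔ 4/5 = 1
β → β = 3/5 → 3/5 = 1
(α ↔ γ) → (β → β) = 1 → 1 = 1
γ ↔ α = 4/5 ↔ 4/5 = 1
β ↔ β = 3/5 ↔ 3/5 = 1
(γ ↔ α) → (β ↔ β) = 1 → 1 = 1
((α ↔ γ) → (β → β)) → ((γ ↔ α) → (β ↔ β)) = 1 → 1 = 1
((α ↔ γ) ↔ β) → (((α ↔ γ) → (β → β)) → ((γ ↔ α) → (β ↔ β))) = 3/5 → 1 = 1
((((α → β) ↔ γ) ↔ (β → β)) ↔ ~(α ↔ (γ → γ))) → (((α ↔ γ) ↔ β) → (((α ↔ γ) → (β → β)) → ((γ ↔ α) → (β ↔ β)))) = 1/5 → 1 = 1
~β = ~3/5 = 2/5
~β → γ = 2/5 → 4/5 = 1
α ↔ β = 4/5 ↔ 3/5 = 4/5
(~β → γ) ↔ (α ↔ β) = 1 ↔ 4/5 = 4/5
~((~β → γ) ↔ (α ↔ β)) = ~4/5 = 1/5
β → α = 3/5 → 4/5 = 1
β → (β → α) = 3/5 → 1 = 1
~((~β → γ) ↔ (α ↔ β)) → (β → (β → α)) = 1/5 → 1 = 1
(((((α → β) ↔ γ) ↔ (β → β)) ↔ ~(α ↔ (γ → γ))) → (((α ↔ γ) ↔ β) → (((α ↔ γ) → (β → β)) → ((γ ↔ α) → (β ↔ β))))) → (~((~β → γ) ↔ (α ↔ β)) → (β → (β → α))) = 1 → 1 = 1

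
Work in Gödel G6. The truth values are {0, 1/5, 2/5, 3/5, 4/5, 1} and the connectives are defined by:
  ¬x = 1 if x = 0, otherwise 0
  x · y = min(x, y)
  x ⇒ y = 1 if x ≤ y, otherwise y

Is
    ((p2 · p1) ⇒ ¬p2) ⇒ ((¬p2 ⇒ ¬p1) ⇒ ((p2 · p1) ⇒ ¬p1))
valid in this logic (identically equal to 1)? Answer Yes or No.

Yes

At p1 = 0, p2 = 2/5, for instance:
p2 · p1 = 2/5 · 0 = 0
¬p2 = ¬2/5 = 0
(p2 · p1) ⇒ ¬p2 = 0 ⇒ 0 = 1
¬p1 = ¬0 = 1
¬p2 ⇒ ¬p1 = 0 ⇒ 1 = 1
(p2 · p1) ⇒ ¬p1 = 0 ⇒ 1 = 1
(¬p2 ⇒ ¬p1) ⇒ ((p2 · p1) ⇒ ¬p1) = 1 ⇒ 1 = 1
((p2 · p1) ⇒ ¬p2) ⇒ ((¬p2 ⇒ ¬p1) ⇒ ((p2 · p1) ⇒ ¬p1)) = 1 ⇒ 1 = 1
and checking the remaining 35 assignments likewise gives ≥ 1 in every case.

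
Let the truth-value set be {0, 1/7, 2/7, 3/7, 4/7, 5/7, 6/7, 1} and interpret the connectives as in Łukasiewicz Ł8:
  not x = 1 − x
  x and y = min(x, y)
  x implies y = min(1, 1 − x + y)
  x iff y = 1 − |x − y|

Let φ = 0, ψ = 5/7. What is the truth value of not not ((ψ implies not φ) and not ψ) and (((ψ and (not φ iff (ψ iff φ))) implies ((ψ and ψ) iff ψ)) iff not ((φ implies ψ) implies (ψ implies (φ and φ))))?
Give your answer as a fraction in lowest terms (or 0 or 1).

2/7

not φ = not 0 = 1
ψ implies not φ = 5/7 implies 1 = 1
not ψ = not 5/7 = 2/7
(ψ implies not φ) and not ψ = 1 and 2/7 = 2/7
not ((ψ implies not φ) and not ψ) = not 2/7 = 5/7
not not ((ψ implies not φ) and not ψ) = not 5/7 = 2/7
not φ = not 0 = 1
ψ iff φ = 5/7 iff 0 = 2/7
not φ iff (ψ iff φ) = 1 iff 2/7 = 2/7
ψ and (not φ iff (ψ iff φ)) = 5/7 and 2/7 = 2/7
ψ and ψ = 5/7 and 5/7 = 5/7
(ψ and ψ) iff ψ = 5/7 iff 5/7 = 1
(ψ and (not φ iff (ψ iff φ))) implies ((ψ and ψ) iff ψ) = 2/7 implies 1 = 1
φ implies ψ = 0 implies 5/7 = 1
φ and φ = 0 and 0 = 0
ψ implies (φ and φ) = 5/7 implies 0 = 2/7
(φ implies ψ) implies (ψ implies (φ and φ)) = 1 implies 2/7 = 2/7
not ((φ implies ψ) implies (ψ implies (φ and φ))) = not 2/7 = 5/7
((ψ and (not φ iff (ψ iff φ))) implies ((ψ and ψ) iff ψ)) iff not ((φ implies ψ) implies (ψ implies (φ and φ))) = 1 iff 5/7 = 5/7
not not ((ψ implies not φ) and not ψ) and (((ψ and (not φ iff (ψ iff φ))) implies ((ψ and ψ) iff ψ)) iff not ((φ implies ψ) implies (ψ implies (φ and φ)))) = 2/7 and 5/7 = 2/7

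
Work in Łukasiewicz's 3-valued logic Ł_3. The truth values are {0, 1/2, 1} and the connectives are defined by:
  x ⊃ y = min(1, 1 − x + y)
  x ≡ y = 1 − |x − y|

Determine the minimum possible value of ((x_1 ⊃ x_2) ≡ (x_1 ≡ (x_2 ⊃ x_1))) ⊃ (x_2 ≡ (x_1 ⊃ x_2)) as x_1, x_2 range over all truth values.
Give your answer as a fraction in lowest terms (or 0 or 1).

1/2

Take x_1 = 1/2, x_2 = 0:
x_1 ⊃ x_2 = 1/2 ⊃ 0 = 1/2
x_2 ⊃ x_1 = 0 ⊃ 1/2 = 1
x_1 ≡ (x_2 ⊃ x_1) = 1/2 ≡ 1 = 1/2
(x_1 ⊃ x_2) ≡ (x_1 ≡ (x_2 ⊃ x_1)) = 1/2 ≡ 1/2 = 1
x_1 ⊃ x_2 = 1/2 ⊃ 0 = 1/2
x_2 ≡ (x_1 ⊃ x_2) = 0 ≡ 1/2 = 1/2
((x_1 ⊃ x_2) ≡ (x_1 ≡ (x_2 ⊃ x_1))) ⊃ (x_2 ≡ (x_1 ⊃ x_2)) = 1 ⊃ 1/2 = 1/2
No assignment yields a value below 1/2, so this is the minimum.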